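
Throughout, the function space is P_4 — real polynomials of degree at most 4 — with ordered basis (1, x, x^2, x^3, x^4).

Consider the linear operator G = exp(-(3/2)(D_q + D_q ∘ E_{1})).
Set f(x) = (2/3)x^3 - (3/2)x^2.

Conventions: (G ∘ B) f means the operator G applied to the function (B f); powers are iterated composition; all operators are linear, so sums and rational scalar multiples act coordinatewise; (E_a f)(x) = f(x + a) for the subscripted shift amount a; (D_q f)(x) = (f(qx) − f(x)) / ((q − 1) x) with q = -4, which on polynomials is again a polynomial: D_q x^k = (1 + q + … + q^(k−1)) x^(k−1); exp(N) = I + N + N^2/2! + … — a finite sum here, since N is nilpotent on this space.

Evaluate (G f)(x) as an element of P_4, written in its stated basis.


g(x) = (2/3)x^3 - (55/2)x^2 - (243/2)x + 657/4

order-1 term: -26x^2 - (9/2)x + 3/2
order-2 term: -117x + 183/4
order-3 term: 117
the series for exp(-(3/2)(D_q + D_q ∘ E_{1})) f terminates at order 3
exp(-(3/2)(D_q + D_q ∘ E_{1})) f = (2/3)x^3 - (55/2)x^2 - (243/2)x + 657/4


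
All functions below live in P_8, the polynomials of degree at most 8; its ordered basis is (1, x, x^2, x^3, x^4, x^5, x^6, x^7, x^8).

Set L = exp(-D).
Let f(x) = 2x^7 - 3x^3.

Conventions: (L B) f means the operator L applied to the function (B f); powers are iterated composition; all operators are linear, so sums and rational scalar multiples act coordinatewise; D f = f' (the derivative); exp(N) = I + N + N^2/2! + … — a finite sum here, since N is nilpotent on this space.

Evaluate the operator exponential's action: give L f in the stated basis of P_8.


g(x) = 2x^7 - 14x^6 + 42x^5 - 70x^4 + 67x^3 - 33x^2 + 5x + 1

order-1 term: -14x^6 + 9x^2
order-2 term: 42x^5 - 9x
order-3 term: -70x^4 + 3
order-4 term: 70x^3
order-5 term: -42x^2
order-6 term: 14x
order-7 term: -2
the series for exp(-D) f terminates at order 7
exp(-D) f = 2x^7 - 14x^6 + 42x^5 - 70x^4 + 67x^3 - 33x^2 + 5x + 1


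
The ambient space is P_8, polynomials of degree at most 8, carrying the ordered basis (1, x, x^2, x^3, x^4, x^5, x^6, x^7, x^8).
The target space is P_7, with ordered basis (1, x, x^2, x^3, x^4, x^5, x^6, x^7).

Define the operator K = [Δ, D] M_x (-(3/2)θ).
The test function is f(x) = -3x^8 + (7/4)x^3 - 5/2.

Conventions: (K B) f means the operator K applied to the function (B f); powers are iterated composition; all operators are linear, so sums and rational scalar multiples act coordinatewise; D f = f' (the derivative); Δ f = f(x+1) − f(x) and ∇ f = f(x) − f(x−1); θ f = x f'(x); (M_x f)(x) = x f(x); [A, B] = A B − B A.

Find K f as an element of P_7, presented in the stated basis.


the result is g(x) = 0

θ f = -24x^8 + (21/4)x^3
(-(3/2)θ) f = 36x^8 - (63/8)x^3
M_x (-(3/2)θ) f = 36x^9 - (63/8)x^4
D (M_x (-(3/2)θ)) f = 324x^8 - (63/2)x^3
Δ D (M_x (-(3/2)θ)) f = 2592x^7 + 9072x^6 + 18144x^5 + 22680x^4 + 18144x^3 + (17955/2)x^2 + (4995/2)x + 585/2
Δ (M_x (-(3/2)θ)) f = 324x^8 + 1296x^7 + 3024x^6 + 4536x^5 + 4536x^4 + (5985/2)x^3 + (4995/4)x^2 + (585/2)x + 225/8
D Δ (M_x (-(3/2)θ)) f = 2592x^7 + 9072x^6 + 18144x^5 + 22680x^4 + 18144x^3 + (17955/2)x^2 + (4995/2)x + 585/2
[Δ, D] (M_x (-(3/2)θ)) f = 0


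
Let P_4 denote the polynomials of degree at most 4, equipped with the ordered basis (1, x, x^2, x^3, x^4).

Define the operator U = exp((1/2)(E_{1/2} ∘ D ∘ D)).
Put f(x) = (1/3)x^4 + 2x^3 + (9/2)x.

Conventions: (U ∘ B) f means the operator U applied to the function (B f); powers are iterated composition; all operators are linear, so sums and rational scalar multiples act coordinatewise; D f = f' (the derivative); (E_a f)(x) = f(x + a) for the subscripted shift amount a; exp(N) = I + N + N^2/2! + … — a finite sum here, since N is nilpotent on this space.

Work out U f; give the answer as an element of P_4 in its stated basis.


g(x) = (1/3)x^4 + 2x^3 + 2x^2 + (25/2)x + 9/2

order-1 term: 2x^2 + 8x + 7/2
order-2 term: 1
the series for exp((1/2)(E_{1/2} ∘ D ∘ D)) f terminates at order 2
exp((1/2)(E_{1/2} ∘ D ∘ D)) f = (1/3)x^4 + 2x^3 + 2x^2 + (25/2)x + 9/2


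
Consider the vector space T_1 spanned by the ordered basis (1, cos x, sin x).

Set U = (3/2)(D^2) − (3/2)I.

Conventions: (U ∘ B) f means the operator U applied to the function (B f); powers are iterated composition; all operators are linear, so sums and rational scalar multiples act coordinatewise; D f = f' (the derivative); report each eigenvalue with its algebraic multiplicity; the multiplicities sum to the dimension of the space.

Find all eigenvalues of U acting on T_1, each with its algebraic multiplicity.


λ = -3 (multiplicity 2), λ = -3/2 (multiplicity 1)

image of 1: -3/2
image of cos x: -3cos x
image of sin x: -3sin x
the matrix is diagonal; its diagonal is (-3/2, -3, -3)
for a triangular matrix the eigenvalues are the diagonal entries, with algebraic multiplicity their repetition count


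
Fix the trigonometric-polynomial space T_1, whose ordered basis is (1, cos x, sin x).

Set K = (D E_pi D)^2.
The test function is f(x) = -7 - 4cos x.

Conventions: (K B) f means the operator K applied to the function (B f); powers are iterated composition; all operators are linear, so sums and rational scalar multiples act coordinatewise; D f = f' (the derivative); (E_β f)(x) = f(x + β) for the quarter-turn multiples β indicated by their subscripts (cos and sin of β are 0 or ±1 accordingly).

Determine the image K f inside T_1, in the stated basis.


the image equals g(x) = -4cos x

D f = 4sin x
E_pi D f = -4sin x
D E_pi D f = -4cos x
D (D E_pi D) f = 4sin x
E_pi D (D E_pi D) f = -4sin x
D E_pi D (D E_pi D) f = -4cos x


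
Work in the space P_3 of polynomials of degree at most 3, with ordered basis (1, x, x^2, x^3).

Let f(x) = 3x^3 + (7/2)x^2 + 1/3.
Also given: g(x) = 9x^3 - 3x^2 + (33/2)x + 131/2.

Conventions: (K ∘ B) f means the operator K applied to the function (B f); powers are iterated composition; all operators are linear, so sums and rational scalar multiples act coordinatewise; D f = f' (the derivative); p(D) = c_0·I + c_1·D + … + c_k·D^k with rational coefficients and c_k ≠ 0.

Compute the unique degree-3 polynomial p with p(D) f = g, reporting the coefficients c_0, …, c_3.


D^0 f = 3x^3 + (7/2)x^2 + 1/3
D^1 f = 9x^2 + 7x
D^2 f = 18x + 7
D^3 f = 18
matching coefficients of g against c_0 f + c_1 Df + … from the top degree down determines the c_i
solution: c_0 = 3, c_1 = -3/2, c_2 = 3/2, c_3 = 3

c_0 = 3, c_1 = -3/2, c_2 = 3/2, c_3 = 3


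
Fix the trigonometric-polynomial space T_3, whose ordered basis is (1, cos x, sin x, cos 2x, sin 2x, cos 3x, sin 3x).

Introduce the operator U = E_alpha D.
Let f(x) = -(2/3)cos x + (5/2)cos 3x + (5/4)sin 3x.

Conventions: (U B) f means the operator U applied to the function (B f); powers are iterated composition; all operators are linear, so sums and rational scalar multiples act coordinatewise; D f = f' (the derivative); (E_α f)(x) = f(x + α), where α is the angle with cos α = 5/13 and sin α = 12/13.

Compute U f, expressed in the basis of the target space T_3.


the result is g(x) = (8/13)cos x + (10/39)sin x - (5685/8788)cos 3x + (36735/4394)sin 3x

D f = (2/3)sin x + (15/4)cos 3x - (15/2)sin 3x
E_alpha D f = (8/13)cos x + (10/39)sin x - (5685/8788)cos 3x + (36735/4394)sin 3x


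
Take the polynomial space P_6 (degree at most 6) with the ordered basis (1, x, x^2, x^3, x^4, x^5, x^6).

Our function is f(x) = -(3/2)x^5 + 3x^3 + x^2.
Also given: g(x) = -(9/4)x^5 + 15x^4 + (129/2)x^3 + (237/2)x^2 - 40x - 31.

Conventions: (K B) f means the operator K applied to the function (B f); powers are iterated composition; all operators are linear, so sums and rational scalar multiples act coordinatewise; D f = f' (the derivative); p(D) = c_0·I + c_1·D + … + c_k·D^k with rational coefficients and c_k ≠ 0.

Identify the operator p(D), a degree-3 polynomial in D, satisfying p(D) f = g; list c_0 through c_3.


c_0 = 3/2, c_1 = -2, c_2 = -2, c_3 = -3/2

D^0 f = -(3/2)x^5 + 3x^3 + x^2
D^1 f = -(15/2)x^4 + 9x^2 + 2x
D^2 f = -30x^3 + 18x + 2
D^3 f = -90x^2 + 18
matching coefficients of g against c_0 f + c_1 Df + … from the top degree down determines the c_i
solution: c_0 = 3/2, c_1 = -2, c_2 = -2, c_3 = -3/2


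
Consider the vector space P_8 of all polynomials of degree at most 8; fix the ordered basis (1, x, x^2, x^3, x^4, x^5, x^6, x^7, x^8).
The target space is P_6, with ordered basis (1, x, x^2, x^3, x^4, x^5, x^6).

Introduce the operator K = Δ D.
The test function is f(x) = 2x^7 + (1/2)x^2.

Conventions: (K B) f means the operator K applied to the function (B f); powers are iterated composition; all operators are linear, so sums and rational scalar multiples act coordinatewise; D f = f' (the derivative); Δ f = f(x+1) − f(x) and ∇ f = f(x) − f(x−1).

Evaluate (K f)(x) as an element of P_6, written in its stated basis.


D f = 14x^6 + x
Δ D f = 84x^5 + 210x^4 + 280x^3 + 210x^2 + 84x + 15

the image equals g(x) = 84x^5 + 210x^4 + 280x^3 + 210x^2 + 84x + 15


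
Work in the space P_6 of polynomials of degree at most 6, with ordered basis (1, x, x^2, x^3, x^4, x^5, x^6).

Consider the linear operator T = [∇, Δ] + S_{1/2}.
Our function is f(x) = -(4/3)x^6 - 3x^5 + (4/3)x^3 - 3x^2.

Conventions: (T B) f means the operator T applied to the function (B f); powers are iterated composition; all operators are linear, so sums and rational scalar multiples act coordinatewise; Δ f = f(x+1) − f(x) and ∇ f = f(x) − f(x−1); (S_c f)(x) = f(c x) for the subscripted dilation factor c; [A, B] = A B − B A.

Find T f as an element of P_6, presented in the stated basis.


the result is g(x) = -(1/48)x^6 - (3/32)x^5 + (1/6)x^3 - (3/4)x^2

Δ f = -8x^5 - 35x^4 - (170/3)x^3 - 46x^2 - 25x - 6
∇ Δ f = -40x^4 - 60x^3 - 40x^2 - 22x - 26/3
∇ f = -8x^5 + 5x^4 + (10/3)x^3 - 6x^2 - 3x + 8/3
Δ ∇ f = -40x^4 - 60x^3 - 40x^2 - 22x - 26/3
[∇, Δ] f = 0
S_{1/2} f = -(1/48)x^6 - (3/32)x^5 + (1/6)x^3 - (3/4)x^2
([∇, Δ] + S_{1/2}) f = -(1/48)x^6 - (3/32)x^5 + (1/6)x^3 - (3/4)x^2


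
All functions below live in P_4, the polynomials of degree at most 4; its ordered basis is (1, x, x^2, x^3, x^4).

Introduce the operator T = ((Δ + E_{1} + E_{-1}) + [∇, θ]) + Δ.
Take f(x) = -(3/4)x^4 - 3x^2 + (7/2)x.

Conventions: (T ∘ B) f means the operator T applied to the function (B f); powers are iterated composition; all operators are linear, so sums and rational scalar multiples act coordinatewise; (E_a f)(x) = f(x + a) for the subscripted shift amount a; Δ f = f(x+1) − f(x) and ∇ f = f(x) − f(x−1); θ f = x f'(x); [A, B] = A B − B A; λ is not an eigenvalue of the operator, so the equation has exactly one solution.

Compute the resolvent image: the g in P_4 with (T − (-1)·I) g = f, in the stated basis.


write g with unknown coordinates in the stated basis and equate coefficients in (T − (-1)·I) g = f
solving from the highest basis element down gives g = -(1/4)x^4 + x^3 - 3x^2 + (41/6)x - 13/2
check: T g = -(1/2)x^4 - x^3 - (10/3)x + 13/2
so T g − (-1)·g = -(3/4)x^4 - 3x^2 + (7/2)x = f ✓

the image equals g(x) = -(1/4)x^4 + x^3 - 3x^2 + (41/6)x - 13/2


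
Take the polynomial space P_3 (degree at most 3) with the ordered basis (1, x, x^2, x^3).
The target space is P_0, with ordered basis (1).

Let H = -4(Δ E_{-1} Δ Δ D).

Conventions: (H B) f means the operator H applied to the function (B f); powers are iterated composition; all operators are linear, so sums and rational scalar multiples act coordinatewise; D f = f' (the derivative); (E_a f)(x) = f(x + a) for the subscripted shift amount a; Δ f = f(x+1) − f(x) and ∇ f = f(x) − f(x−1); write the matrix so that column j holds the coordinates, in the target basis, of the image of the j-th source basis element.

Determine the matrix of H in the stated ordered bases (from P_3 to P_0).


the matrix is [[0, 0, 0, 0]] (rows listed top to bottom)

image of 1: 0
image of x: 0
image of x^2: 0
image of x^3: 0
each image's coordinates form column j of the matrix


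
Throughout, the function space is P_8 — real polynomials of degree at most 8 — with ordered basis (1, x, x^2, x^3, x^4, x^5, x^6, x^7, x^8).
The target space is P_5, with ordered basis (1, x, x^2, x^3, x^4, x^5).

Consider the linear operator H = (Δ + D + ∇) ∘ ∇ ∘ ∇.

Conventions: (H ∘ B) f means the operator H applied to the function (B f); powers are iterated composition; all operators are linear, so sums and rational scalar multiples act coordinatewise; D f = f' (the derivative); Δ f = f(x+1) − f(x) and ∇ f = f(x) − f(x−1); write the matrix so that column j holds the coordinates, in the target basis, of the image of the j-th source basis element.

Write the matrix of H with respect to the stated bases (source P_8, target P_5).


image of 1: 0
image of x: 0
image of x^2: 0
image of x^3: 18
image of x^4: 72x - 72
image of x^5: 180x^2 - 360x + 250
image of x^6: 360x^3 - 1080x^2 + 1500x - 780
image of x^7: 630x^4 - 2520x^3 + 5250x^2 - 5460x + 2366
image of x^8: 1008x^5 - 5040x^4 + 14000x^3 - 21840x^2 + 18928x - 7056
each image's coordinates form column j of the matrix

the matrix is [[0, 0, 0, 18, -72, 250, -780, 2366, -7056]; [0, 0, 0, 0, 72, -360, 1500, -5460, 18928]; [0, 0, 0, 0, 0, 180, -1080, 5250, -21840]; [0, 0, 0, 0, 0, 0, 360, -2520, 14000]; [0, 0, 0, 0, 0, 0, 0, 630, -5040]; [0, 0, 0, 0, 0, 0, 0, 0, 1008]] (rows listed top to bottom)


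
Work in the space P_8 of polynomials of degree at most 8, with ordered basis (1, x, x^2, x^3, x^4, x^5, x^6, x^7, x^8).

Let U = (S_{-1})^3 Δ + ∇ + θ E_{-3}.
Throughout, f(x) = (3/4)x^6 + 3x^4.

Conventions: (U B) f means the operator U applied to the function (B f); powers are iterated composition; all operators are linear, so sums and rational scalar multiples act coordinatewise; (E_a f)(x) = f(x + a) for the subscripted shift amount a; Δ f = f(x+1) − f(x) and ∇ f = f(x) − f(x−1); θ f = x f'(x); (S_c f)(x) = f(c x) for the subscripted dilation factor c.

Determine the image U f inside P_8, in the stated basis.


the image equals g(x) = (9/2)x^6 - (135/2)x^5 + 417x^4 - 1323x^3 + (4293/2)x^2 - (2835/2)x

Δ f = (9/2)x^5 + (45/4)x^4 + 27x^3 + (117/4)x^2 + (33/2)x + 15/4
S_{-1} Δ f = -(9/2)x^5 + (45/4)x^4 - 27x^3 + (117/4)x^2 - (33/2)x + 15/4
S_{-1} S_{-1} Δ f = (9/2)x^5 + (45/4)x^4 + 27x^3 + (117/4)x^2 + (33/2)x + 15/4
S_{-1} S_{-1} S_{-1} Δ f = -(9/2)x^5 + (45/4)x^4 - 27x^3 + (117/4)x^2 - (33/2)x + 15/4
∇ f = (9/2)x^5 - (45/4)x^4 + 27x^3 - (117/4)x^2 + (33/2)x - 15/4
E_{-3} f = (3/4)x^6 - (27/2)x^5 + (417/4)x^4 - 441x^3 + (4293/4)x^2 - (2835/2)x + 3159/4
θ E_{-3} f = (9/2)x^6 - (135/2)x^5 + 417x^4 - 1323x^3 + (4293/2)x^2 - (2835/2)x
((S_{-1})^3 Δ + ∇ + θ E_{-3}) f = (9/2)x^6 - (135/2)x^5 + 417x^4 - 1323x^3 + (4293/2)x^2 - (2835/2)x


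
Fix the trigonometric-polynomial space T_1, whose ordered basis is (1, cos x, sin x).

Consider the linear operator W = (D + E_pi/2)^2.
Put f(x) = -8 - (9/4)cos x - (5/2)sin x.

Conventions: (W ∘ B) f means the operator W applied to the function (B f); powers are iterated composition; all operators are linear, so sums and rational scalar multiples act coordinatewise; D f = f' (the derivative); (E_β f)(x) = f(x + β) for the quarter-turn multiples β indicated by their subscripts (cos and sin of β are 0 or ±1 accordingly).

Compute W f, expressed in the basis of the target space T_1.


the result is g(x) = -8 + 9cos x + 10sin x

D f = -(5/2)cos x + (9/4)sin x
E_pi/2 f = -8 - (5/2)cos x + (9/4)sin x
(D + E_pi/2) f = -8 - 5cos x + (9/2)sin x
D (D + E_pi/2) f = (9/2)cos x + 5sin x
E_pi/2 (D + E_pi/2) f = -8 + (9/2)cos x + 5sin x
(D + E_pi/2) (D + E_pi/2) f = -8 + 9cos x + 10sin x


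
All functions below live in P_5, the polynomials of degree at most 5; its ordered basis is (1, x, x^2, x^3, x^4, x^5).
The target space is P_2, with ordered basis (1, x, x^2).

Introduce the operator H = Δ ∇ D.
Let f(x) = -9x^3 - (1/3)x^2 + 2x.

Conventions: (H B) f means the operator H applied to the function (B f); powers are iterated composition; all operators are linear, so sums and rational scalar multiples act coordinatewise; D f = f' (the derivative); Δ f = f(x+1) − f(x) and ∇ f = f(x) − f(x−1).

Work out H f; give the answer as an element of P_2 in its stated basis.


D f = -27x^2 - (2/3)x + 2
∇ D f = -54x + 79/3
Δ ∇ D f = -54

the result is g(x) = -54


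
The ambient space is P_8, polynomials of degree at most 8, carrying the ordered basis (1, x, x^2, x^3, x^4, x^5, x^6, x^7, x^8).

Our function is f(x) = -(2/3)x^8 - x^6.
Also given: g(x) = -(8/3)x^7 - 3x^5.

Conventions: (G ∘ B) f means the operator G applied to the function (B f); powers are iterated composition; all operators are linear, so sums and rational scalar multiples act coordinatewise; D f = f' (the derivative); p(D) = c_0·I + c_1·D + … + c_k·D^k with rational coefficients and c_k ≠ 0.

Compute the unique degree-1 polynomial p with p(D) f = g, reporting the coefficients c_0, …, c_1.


c_0 = 0, c_1 = 1/2

D^0 f = -(2/3)x^8 - x^6
D^1 f = -(16/3)x^7 - 6x^5
matching coefficients of g against c_0 f + c_1 Df + … from the top degree down determines the c_i
solution: c_0 = 0, c_1 = 1/2


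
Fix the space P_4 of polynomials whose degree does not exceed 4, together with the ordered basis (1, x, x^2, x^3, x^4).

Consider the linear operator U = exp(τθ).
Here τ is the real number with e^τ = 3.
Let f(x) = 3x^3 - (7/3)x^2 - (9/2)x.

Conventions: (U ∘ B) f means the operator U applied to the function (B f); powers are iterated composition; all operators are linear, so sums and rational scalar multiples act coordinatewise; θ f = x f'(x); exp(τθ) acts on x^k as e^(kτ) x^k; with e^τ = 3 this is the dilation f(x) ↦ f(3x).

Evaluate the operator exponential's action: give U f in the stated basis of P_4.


the result is g(x) = 81x^3 - 21x^2 - (27/2)x

exp(τθ) x^k = e^(kτ) x^k; with e^τ = 3 this sends x^k to 3^k x^k
x ↦ 3 x
x^2 ↦ 9 x^2
x^3 ↦ 27 x^3
applying this coordinatewise to f: exp(τθ) f = 81x^3 - 21x^2 - (27/2)x


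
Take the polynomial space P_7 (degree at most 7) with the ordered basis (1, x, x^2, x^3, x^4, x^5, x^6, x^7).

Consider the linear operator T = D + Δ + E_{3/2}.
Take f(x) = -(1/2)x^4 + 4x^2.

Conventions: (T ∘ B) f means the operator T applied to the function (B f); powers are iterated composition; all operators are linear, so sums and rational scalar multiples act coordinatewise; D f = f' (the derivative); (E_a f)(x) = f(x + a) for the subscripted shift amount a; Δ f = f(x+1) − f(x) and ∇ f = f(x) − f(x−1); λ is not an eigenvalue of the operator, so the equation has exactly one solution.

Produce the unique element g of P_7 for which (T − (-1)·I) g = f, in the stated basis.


the image equals g(x) = -(1/4)x^4 + (7/4)x^3 - (19/4)x^2 + (329/32)x - 427/32

write g with unknown coordinates in the stated basis and equate coefficients in (T − (-1)·I) g = f
solving from the highest basis element down gives g = -(1/4)x^4 + (7/4)x^3 - (19/4)x^2 + (329/32)x - 427/32
check: T g = -(1/4)x^4 - (7/4)x^3 + (35/4)x^2 - (329/32)x + 427/32
so T g − (-1)·g = -(1/2)x^4 + 4x^2 = f ✓


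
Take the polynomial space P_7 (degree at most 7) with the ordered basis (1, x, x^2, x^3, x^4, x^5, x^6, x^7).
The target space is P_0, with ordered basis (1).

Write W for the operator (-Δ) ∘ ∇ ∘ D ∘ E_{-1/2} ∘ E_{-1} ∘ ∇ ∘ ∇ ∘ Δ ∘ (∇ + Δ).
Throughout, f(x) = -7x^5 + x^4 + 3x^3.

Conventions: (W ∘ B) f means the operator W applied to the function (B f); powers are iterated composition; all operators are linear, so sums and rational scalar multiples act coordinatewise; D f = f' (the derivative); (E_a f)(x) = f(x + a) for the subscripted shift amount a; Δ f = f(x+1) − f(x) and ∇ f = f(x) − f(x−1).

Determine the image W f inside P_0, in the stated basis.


∇ f = -35x^4 + 74x^3 - 67x^2 + 30x - 5
Δ f = -35x^4 - 66x^3 - 55x^2 - 22x - 3
(∇ + Δ) f = -70x^4 + 8x^3 - 122x^2 + 8x - 8
Δ (∇ + Δ) f = -280x^3 - 396x^2 - 500x - 176
∇ Δ (∇ + Δ) f = -840x^2 + 48x - 384
∇ (∇ ∘ Δ) (∇ + Δ) f = -1680x + 888
E_{-1} ∇ (∇ ∘ Δ) (∇ + Δ) f = -1680x + 2568
E_{-1/2} (E_{-1} ∘ ∇ ∘ ∇ ∘ Δ) (∇ + Δ) f = -1680x + 3408
D E_{-1/2} (E_{-1} ∘ ∇ ∘ ∇ ∘ Δ) (∇ + Δ) f = -1680
∇ D E_{-1/2} (E_{-1} ∘ ∇ ∘ ∇ ∘ Δ) (∇ + Δ) f = 0
Δ (∇ ∘ D ∘ E_{-1/2}) (E_{-1} ∘ ∇ ∘ ∇ ∘ Δ) (∇ + Δ) f = 0
(-Δ) (∇ ∘ D ∘ E_{-1/2}) (E_{-1} ∘ ∇ ∘ ∇ ∘ Δ) (∇ + Δ) f = 0

g(x) = 0


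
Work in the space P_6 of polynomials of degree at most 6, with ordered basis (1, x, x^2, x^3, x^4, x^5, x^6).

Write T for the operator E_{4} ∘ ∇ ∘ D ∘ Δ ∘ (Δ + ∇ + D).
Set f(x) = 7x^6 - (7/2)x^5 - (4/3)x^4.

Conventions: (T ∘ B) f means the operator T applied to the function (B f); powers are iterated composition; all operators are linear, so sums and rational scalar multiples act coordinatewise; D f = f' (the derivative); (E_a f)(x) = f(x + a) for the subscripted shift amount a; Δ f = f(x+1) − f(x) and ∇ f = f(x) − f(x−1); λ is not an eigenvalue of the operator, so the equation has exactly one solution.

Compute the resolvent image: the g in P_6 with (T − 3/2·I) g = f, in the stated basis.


write g with unknown coordinates in the stated basis and equate coefficients in (T − 3/2·I) g = f
solving from the highest basis element down gives g = -(14/3)x^6 + (7/3)x^5 + (8/9)x^4 - 3360x^2 - 26320x - 52784
check: T g = -5040x^2 - 39480x - 79176
so T g − 3/2·g = 7x^6 - (7/2)x^5 - (4/3)x^4 = f ✓

the result is g(x) = -(14/3)x^6 + (7/3)x^5 + (8/9)x^4 - 3360x^2 - 26320x - 52784


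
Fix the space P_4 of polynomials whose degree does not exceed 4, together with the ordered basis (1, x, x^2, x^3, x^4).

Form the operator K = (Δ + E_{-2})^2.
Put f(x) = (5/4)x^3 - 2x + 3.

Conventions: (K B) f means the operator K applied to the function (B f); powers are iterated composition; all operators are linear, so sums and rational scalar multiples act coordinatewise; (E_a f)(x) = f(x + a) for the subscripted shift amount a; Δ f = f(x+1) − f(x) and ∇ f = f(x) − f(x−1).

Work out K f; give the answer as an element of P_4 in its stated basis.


g(x) = (5/4)x^3 - (15/2)x^2 + 43x - 48

Δ f = (15/4)x^2 + (15/4)x - 3/4
E_{-2} f = (5/4)x^3 - (15/2)x^2 + 13x - 3
(Δ + E_{-2}) f = (5/4)x^3 - (15/4)x^2 + (67/4)x - 15/4
Δ (Δ + E_{-2}) f = (15/4)x^2 - (15/4)x + 57/4
E_{-2} (Δ + E_{-2}) f = (5/4)x^3 - (45/4)x^2 + (187/4)x - 249/4
(Δ + E_{-2}) (Δ + E_{-2}) f = (5/4)x^3 - (15/2)x^2 + 43x - 48


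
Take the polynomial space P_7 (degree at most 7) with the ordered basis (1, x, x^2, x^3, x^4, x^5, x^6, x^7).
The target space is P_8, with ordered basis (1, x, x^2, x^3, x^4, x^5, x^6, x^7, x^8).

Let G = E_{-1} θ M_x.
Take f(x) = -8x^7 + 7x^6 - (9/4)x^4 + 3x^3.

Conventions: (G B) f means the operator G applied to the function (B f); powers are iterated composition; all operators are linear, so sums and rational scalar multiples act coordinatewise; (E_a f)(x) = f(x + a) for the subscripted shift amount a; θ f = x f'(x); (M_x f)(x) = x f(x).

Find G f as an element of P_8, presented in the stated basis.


M_x f = -8x^8 + 7x^7 - (9/4)x^5 + 3x^4
θ M_x f = -64x^8 + 49x^7 - (45/4)x^5 + 12x^4
E_{-1} θ M_x f = -64x^8 + 561x^7 - 2135x^6 + (18407/4)x^5 - (24507/4)x^4 + (10277/2)x^3 - (5273/2)x^2 + (3003/4)x - 359/4

g(x) = -64x^8 + 561x^7 - 2135x^6 + (18407/4)x^5 - (24507/4)x^4 + (10277/2)x^3 - (5273/2)x^2 + (3003/4)x - 359/4


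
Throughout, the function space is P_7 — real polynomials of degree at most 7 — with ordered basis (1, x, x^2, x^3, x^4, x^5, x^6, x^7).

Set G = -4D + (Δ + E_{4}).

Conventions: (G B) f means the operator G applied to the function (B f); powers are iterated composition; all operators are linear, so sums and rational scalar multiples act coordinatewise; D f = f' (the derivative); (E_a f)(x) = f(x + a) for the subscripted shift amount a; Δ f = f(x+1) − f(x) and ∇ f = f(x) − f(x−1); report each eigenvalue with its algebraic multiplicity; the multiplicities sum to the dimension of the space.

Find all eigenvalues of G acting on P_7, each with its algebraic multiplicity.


λ = 1 (multiplicity 8)

image of 1: 1
image of x: x + 1
image of x^2: x^2 + 2x + 17
image of x^3: x^3 + 3x^2 + 51x + 65
image of x^4: x^4 + 4x^3 + 102x^2 + 260x + 257
image of x^5: x^5 + 5x^4 + 170x^3 + 650x^2 + 1285x + 1025
image of x^6: x^6 + 6x^5 + 255x^4 + 1300x^3 + 3855x^2 + 6150x + 4097
image of x^7: x^7 + 7x^6 + 357x^5 + 2275x^4 + 8995x^3 + 21525x^2 + 28679x + 16385
the matrix is upper triangular; its diagonal is (1, 1, 1, 1, 1, 1, 1, 1)
for a triangular matrix the eigenvalues are the diagonal entries, with algebraic multiplicity their repetition count


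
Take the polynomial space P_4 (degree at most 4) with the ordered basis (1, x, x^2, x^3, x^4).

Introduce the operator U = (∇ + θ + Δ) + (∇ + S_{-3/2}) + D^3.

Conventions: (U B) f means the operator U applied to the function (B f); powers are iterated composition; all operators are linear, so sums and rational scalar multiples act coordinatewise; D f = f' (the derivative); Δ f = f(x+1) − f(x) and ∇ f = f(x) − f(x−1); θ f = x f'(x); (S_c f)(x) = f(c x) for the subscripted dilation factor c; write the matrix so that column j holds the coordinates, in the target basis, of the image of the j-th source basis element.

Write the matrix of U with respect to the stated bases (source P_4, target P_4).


image of 1: 1
image of x: -(1/2)x + 3
image of x^2: (17/4)x^2 + 6x - 1
image of x^3: -(3/8)x^3 + 9x^2 - 3x + 9
image of x^4: (145/16)x^4 + 12x^3 - 6x^2 + 36x - 1
each image's coordinates form column j of the matrix

the matrix is [[1, 3, -1, 9, -1]; [0, -1/2, 6, -3, 36]; [0, 0, 17/4, 9, -6]; [0, 0, 0, -3/8, 12]; [0, 0, 0, 0, 145/16]] (rows listed top to bottom)


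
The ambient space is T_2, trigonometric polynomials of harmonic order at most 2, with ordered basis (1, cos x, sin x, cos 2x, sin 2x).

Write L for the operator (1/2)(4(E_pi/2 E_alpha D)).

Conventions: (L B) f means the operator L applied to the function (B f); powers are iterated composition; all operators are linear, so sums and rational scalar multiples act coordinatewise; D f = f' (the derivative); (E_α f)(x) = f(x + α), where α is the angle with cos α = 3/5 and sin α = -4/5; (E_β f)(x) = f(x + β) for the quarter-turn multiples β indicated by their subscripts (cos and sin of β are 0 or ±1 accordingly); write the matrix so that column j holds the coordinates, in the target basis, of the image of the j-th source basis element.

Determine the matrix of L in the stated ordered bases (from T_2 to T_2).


image of 1: 0
image of cos x: -(6/5)cos x - (8/5)sin x
image of sin x: (8/5)cos x - (6/5)sin x
image of cos 2x: -(96/25)cos 2x - (28/25)sin 2x
image of sin 2x: (28/25)cos 2x - (96/25)sin 2x
each image's coordinates form column j of the matrix

the matrix is [[0, 0, 0, 0, 0]; [0, -6/5, 8/5, 0, 0]; [0, -8/5, -6/5, 0, 0]; [0, 0, 0, -96/25, 28/25]; [0, 0, 0, -28/25, -96/25]] (rows listed top to bottom)


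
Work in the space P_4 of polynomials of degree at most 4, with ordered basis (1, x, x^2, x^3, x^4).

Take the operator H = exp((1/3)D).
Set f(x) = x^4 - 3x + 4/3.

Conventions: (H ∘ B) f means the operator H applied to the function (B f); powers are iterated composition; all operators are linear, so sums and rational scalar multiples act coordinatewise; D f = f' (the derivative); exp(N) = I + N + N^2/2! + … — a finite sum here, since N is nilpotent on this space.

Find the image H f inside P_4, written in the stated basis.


the result is g(x) = x^4 + (4/3)x^3 + (2/3)x^2 - (77/27)x + 28/81

order-1 term: (4/3)x^3 - 1
order-2 term: (2/3)x^2
order-3 term: (4/27)x
order-4 term: 1/81
the series for exp((1/3)D) f terminates at order 4
exp((1/3)D) f = x^4 + (4/3)x^3 + (2/3)x^2 - (77/27)x + 28/81


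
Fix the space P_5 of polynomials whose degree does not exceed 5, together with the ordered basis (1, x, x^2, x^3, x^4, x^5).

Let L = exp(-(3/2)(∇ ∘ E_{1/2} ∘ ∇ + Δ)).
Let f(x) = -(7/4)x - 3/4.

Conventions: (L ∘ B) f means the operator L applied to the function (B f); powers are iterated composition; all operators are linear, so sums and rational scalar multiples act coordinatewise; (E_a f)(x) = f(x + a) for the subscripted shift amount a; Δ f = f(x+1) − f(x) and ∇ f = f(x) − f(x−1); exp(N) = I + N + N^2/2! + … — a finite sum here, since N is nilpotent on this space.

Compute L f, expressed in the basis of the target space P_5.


order-1 term: 21/8
the series for exp(-(3/2)(∇ ∘ E_{1/2} ∘ ∇ + Δ)) f terminates at order 1
exp(-(3/2)(∇ ∘ E_{1/2} ∘ ∇ + Δ)) f = -(7/4)x + 15/8

g(x) = -(7/4)x + 15/8


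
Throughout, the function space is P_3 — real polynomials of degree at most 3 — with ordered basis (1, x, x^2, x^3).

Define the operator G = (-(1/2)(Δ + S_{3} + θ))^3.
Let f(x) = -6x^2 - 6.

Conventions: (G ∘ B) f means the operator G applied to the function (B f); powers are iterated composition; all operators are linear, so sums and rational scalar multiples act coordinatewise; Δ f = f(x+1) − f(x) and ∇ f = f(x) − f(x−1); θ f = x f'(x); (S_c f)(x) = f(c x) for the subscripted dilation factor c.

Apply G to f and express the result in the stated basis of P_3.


the result is g(x) = (3993/4)x^2 + (543/2)x + 249/2

Δ f = -12x - 6
S_{3} f = -54x^2 - 6
θ f = -12x^2
(Δ + S_{3} + θ) f = -66x^2 - 12x - 12
(-(1/2)(Δ + S_{3} + θ)) f = 33x^2 + 6x + 6
Δ (-(1/2)(Δ + S_{3} + θ)) f = 66x + 39
S_{3} (-(1/2)(Δ + S_{3} + θ)) f = 297x^2 + 18x + 6
θ (-(1/2)(Δ + S_{3} + θ)) f = 66x^2 + 6x
(Δ + S_{3} + θ) (-(1/2)(Δ + S_{3} + θ)) f = 363x^2 + 90x + 45
(-(1/2)(Δ + S_{3} + θ)) (-(1/2)(Δ + S_{3} + θ)) f = -(363/2)x^2 - 45x - 45/2
Δ (-(1/2)(Δ + S_{3} + θ)) (-(1/2)(Δ + S_{3} + θ)) f = -363x - 453/2
S_{3} (-(1/2)(Δ + S_{3} + θ)) (-(1/2)(Δ + S_{3} + θ)) f = -(3267/2)x^2 - 135x - 45/2
θ (-(1/2)(Δ + S_{3} + θ)) (-(1/2)(Δ + S_{3} + θ)) f = -363x^2 - 45x
(Δ + S_{3} + θ) (-(1/2)(Δ + S_{3} + θ)) (-(1/2)(Δ + S_{3} + θ)) f = -(3993/2)x^2 - 543x - 249
(-(1/2)(Δ + S_{3} + θ)) (-(1/2)(Δ + S_{3} + θ)) (-(1/2)(Δ + S_{3} + θ)) f = (3993/4)x^2 + (543/2)x + 249/2


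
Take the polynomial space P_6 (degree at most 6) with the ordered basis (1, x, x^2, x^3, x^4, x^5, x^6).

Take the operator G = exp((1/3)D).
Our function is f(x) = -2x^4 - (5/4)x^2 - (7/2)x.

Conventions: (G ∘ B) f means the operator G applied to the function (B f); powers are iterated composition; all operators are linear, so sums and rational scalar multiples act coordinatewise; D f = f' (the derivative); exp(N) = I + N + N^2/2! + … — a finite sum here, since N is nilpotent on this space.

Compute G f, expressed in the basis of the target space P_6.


order-1 term: -(8/3)x^3 - (5/6)x - 7/6
order-2 term: -(4/3)x^2 - 5/36
order-3 term: -(8/27)x
order-4 term: -2/81
the series for exp((1/3)D) f terminates at order 4
exp((1/3)D) f = -2x^4 - (8/3)x^3 - (31/12)x^2 - (125/27)x - 431/324

the image equals g(x) = -2x^4 - (8/3)x^3 - (31/12)x^2 - (125/27)x - 431/324


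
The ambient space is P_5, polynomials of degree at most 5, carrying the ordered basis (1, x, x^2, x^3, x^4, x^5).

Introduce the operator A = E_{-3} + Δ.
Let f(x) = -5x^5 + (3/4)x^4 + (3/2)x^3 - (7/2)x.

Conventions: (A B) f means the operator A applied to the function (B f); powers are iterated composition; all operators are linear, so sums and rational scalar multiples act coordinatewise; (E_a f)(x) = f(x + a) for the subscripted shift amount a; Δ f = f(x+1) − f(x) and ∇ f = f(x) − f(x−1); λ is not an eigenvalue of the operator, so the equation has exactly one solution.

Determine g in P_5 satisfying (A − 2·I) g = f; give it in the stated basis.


write g with unknown coordinates in the stated basis and equate coefficients in (A − 2·I) g = f
solving from the highest basis element down gives g = 5x^5 - (203/4)x^4 + (1809/2)x^3 - 9772x^2 + (147109/2)x - 547435/2
check: A g = 5x^5 - (403/4)x^4 + (3621/2)x^3 - 19544x^2 + (294211/2)x - 547435
so A g − 2·g = -5x^5 + (3/4)x^4 + (3/2)x^3 - (7/2)x = f ✓

g(x) = 5x^5 - (203/4)x^4 + (1809/2)x^3 - 9772x^2 + (147109/2)x - 547435/2


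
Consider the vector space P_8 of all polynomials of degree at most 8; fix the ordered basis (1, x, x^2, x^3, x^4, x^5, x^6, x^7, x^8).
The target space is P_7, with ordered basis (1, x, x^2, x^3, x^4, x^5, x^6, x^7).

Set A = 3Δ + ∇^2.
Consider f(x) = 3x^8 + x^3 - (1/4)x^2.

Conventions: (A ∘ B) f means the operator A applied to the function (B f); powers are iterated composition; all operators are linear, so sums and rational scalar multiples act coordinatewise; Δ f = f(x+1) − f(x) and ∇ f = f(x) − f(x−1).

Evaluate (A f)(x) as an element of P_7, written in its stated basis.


Δ f = 24x^7 + 84x^6 + 168x^5 + 210x^4 + 168x^3 + 87x^2 + (53/2)x + 15/4
(3Δ) f = 72x^7 + 252x^6 + 504x^5 + 630x^4 + 504x^3 + 261x^2 + (159/2)x + 45/4
∇ f = 24x^7 - 84x^6 + 168x^5 - 210x^4 + 168x^3 - 81x^2 + (41/2)x - 7/4
∇ ∇ f = 168x^6 - 1008x^5 + 2940x^4 - 5040x^3 + 5208x^2 - 3018x + 1511/2
(3Δ + ∇^2) f = 72x^7 + 420x^6 - 504x^5 + 3570x^4 - 4536x^3 + 5469x^2 - (5877/2)x + 3067/4

the image equals g(x) = 72x^7 + 420x^6 - 504x^5 + 3570x^4 - 4536x^3 + 5469x^2 - (5877/2)x + 3067/4


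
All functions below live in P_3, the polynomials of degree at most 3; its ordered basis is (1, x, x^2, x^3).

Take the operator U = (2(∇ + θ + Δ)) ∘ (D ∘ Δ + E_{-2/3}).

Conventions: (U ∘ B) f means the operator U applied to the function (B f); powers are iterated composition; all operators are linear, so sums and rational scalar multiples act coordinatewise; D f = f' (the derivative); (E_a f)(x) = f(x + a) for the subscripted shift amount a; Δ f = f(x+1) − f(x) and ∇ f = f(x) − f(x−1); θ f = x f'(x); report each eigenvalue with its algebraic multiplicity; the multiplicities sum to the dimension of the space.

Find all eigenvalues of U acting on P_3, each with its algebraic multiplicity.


λ = 0 (multiplicity 1), λ = 2 (multiplicity 1), λ = 4 (multiplicity 1), λ = 6 (multiplicity 1)

image of 1: 0
image of x: 2x + 4
image of x^2: 4x^2 + (16/3)x - 16/3
image of x^3: 6x^3 + 4x^2 - (4/3)x + 100/3
the matrix is upper triangular; its diagonal is (0, 2, 4, 6)
for a triangular matrix the eigenvalues are the diagonal entries, with algebraic multiplicity their repetition count


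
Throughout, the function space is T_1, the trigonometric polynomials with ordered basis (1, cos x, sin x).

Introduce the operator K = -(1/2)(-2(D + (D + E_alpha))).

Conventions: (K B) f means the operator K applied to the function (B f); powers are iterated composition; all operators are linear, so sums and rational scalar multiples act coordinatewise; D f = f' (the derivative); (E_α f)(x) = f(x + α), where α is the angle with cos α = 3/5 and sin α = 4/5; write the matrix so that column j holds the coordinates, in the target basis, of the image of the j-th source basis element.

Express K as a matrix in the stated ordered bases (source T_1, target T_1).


the matrix is [[1, 0, 0]; [0, 3/5, 14/5]; [0, -14/5, 3/5]] (rows listed top to bottom)

image of 1: 1
image of cos x: (3/5)cos x - (14/5)sin x
image of sin x: (14/5)cos x + (3/5)sin x
each image's coordinates form column j of the matrix


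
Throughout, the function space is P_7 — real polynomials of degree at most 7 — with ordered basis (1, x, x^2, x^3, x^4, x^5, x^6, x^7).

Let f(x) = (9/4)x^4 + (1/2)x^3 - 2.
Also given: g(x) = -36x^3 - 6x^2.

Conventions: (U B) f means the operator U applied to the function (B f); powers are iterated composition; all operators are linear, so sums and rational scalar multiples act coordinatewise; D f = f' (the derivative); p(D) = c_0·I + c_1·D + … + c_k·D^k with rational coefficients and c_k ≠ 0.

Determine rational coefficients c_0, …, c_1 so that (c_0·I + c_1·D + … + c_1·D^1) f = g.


D^0 f = (9/4)x^4 + (1/2)x^3 - 2
D^1 f = 9x^3 + (3/2)x^2
matching coefficients of g against c_0 f + c_1 Df + … from the top degree down determines the c_i
solution: c_0 = 0, c_1 = -4

p(D) = -4·D, i.e. c_0 = 0, c_1 = -4


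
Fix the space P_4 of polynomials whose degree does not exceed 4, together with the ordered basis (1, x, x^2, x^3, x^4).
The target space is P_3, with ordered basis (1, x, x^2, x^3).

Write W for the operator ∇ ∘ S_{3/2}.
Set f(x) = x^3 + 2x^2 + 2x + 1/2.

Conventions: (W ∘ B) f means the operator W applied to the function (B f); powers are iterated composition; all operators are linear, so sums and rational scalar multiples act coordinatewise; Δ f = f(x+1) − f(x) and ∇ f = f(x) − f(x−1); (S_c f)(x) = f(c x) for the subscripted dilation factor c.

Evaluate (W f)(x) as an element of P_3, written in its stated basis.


the result is g(x) = (81/8)x^2 - (9/8)x + 15/8

S_{3/2} f = (27/8)x^3 + (9/2)x^2 + 3x + 1/2
∇ S_{3/2} f = (81/8)x^2 - (9/8)x + 15/8


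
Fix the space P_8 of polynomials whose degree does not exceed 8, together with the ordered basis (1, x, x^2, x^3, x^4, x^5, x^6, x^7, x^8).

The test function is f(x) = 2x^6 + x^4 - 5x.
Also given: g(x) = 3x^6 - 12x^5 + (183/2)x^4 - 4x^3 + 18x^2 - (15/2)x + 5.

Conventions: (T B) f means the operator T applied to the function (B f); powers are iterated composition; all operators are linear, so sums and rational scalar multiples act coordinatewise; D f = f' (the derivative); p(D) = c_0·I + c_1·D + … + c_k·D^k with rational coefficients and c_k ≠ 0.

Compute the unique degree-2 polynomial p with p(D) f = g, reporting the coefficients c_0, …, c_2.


p(D) = (3/2)·I − D + (3/2)·D^2, i.e. c_0 = 3/2, c_1 = -1, c_2 = 3/2

D^0 f = 2x^6 + x^4 - 5x
D^1 f = 12x^5 + 4x^3 - 5
D^2 f = 60x^4 + 12x^2
matching coefficients of g against c_0 f + c_1 Df + … from the top degree down determines the c_i
solution: c_0 = 3/2, c_1 = -1, c_2 = 3/2


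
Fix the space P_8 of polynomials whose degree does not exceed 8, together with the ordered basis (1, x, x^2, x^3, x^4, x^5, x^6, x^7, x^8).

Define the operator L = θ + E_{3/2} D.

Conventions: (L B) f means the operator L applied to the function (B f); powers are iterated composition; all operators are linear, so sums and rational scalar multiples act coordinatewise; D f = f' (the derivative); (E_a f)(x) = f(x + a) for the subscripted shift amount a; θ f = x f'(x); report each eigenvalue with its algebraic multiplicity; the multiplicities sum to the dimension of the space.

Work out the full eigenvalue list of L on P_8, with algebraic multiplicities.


image of 1: 0
image of x: x + 1
image of x^2: 2x^2 + 2x + 3
image of x^3: 3x^3 + 3x^2 + 9x + 27/4
image of x^4: 4x^4 + 4x^3 + 18x^2 + 27x + 27/2
image of x^5: 5x^5 + 5x^4 + 30x^3 + (135/2)x^2 + (135/2)x + 405/16
image of x^6: 6x^6 + 6x^5 + 45x^4 + 135x^3 + (405/2)x^2 + (1215/8)x + 729/16
image of x^7: 7x^7 + 7x^6 + 63x^5 + (945/4)x^4 + (945/2)x^3 + (8505/16)x^2 + (5103/16)x + 5103/64
image of x^8: 8x^8 + 8x^7 + 84x^6 + 378x^5 + 945x^4 + (2835/2)x^3 + (5103/4)x^2 + (5103/8)x + 2187/16
the matrix is upper triangular; its diagonal is (0, 1, 2, 3, 4, 5, 6, 7, 8)
for a triangular matrix the eigenvalues are the diagonal entries, with algebraic multiplicity their repetition count

λ = 0 (multiplicity 1), λ = 1 (multiplicity 1), λ = 2 (multiplicity 1), λ = 3 (multiplicity 1), λ = 4 (multiplicity 1), λ = 5 (multiplicity 1), λ = 6 (multiplicity 1), λ = 7 (multiplicity 1), λ = 8 (multiplicity 1)


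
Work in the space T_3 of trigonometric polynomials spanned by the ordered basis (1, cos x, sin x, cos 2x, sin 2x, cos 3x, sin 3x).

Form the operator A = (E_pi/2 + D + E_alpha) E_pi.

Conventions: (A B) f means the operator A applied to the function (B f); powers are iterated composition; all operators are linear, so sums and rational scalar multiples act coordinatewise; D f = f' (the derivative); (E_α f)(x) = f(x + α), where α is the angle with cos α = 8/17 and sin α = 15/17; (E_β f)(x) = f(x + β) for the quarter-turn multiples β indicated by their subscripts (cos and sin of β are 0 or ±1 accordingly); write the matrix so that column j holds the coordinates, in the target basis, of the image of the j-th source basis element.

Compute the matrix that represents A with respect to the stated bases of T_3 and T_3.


the matrix is [[2, 0, 0, 0, 0, 0, 0]; [0, -8/17, -49/17, 0, 0, 0, 0]; [0, 49/17, -8/17, 0, 0, 0, 0]; [0, 0, 0, -450/289, 818/289, 0, 0]; [0, 0, 0, -818/289, -450/289, 0, 0]; [0, 0, 0, 0, 0, 4888/4913, -9331/4913]; [0, 0, 0, 0, 0, 9331/4913, 4888/4913]] (rows listed top to bottom)

image of 1: 2
image of cos x: -(8/17)cos x + (49/17)sin x
image of sin x: -(49/17)cos x - (8/17)sin x
image of cos 2x: -(450/289)cos 2x - (818/289)sin 2x
image of sin 2x: (818/289)cos 2x - (450/289)sin 2x
image of cos 3x: (4888/4913)cos 3x + (9331/4913)sin 3x
image of sin 3x: -(9331/4913)cos 3x + (4888/4913)sin 3x
each image's coordinates form column j of the matrix
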